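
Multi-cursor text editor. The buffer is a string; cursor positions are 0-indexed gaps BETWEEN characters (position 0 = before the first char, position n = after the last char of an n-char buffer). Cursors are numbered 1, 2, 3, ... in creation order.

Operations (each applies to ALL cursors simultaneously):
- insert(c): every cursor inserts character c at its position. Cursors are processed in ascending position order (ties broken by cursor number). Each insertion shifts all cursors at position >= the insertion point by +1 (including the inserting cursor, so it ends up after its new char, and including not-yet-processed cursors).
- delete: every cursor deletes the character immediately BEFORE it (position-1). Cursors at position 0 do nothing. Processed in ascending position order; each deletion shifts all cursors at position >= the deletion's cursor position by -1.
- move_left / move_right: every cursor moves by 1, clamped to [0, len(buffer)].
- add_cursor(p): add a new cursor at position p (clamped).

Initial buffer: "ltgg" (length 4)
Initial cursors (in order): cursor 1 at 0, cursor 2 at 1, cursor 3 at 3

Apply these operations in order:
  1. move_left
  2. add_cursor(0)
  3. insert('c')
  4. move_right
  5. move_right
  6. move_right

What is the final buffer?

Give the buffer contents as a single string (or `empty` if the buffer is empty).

Answer: cccltcgg

Derivation:
After op 1 (move_left): buffer="ltgg" (len 4), cursors c1@0 c2@0 c3@2, authorship ....
After op 2 (add_cursor(0)): buffer="ltgg" (len 4), cursors c1@0 c2@0 c4@0 c3@2, authorship ....
After op 3 (insert('c')): buffer="cccltcgg" (len 8), cursors c1@3 c2@3 c4@3 c3@6, authorship 124..3..
After op 4 (move_right): buffer="cccltcgg" (len 8), cursors c1@4 c2@4 c4@4 c3@7, authorship 124..3..
After op 5 (move_right): buffer="cccltcgg" (len 8), cursors c1@5 c2@5 c4@5 c3@8, authorship 124..3..
After op 6 (move_right): buffer="cccltcgg" (len 8), cursors c1@6 c2@6 c4@6 c3@8, authorship 124..3..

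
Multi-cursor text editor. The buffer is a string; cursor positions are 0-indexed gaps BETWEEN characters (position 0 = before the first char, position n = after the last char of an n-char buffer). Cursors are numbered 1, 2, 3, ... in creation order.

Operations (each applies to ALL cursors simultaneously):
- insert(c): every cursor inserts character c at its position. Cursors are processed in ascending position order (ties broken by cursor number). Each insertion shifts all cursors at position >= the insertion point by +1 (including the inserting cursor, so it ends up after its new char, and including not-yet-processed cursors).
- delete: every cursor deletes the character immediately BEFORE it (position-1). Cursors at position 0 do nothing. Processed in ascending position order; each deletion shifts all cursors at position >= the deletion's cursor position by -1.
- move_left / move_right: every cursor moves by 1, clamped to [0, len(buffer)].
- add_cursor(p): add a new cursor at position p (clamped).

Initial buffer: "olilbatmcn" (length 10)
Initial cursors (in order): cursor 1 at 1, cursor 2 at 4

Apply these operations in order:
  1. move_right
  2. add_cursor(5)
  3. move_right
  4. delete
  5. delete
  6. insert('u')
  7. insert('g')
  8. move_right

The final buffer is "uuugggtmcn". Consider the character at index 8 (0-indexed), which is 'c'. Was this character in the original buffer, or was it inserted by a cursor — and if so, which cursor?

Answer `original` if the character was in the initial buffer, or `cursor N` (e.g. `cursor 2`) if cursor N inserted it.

Answer: original

Derivation:
After op 1 (move_right): buffer="olilbatmcn" (len 10), cursors c1@2 c2@5, authorship ..........
After op 2 (add_cursor(5)): buffer="olilbatmcn" (len 10), cursors c1@2 c2@5 c3@5, authorship ..........
After op 3 (move_right): buffer="olilbatmcn" (len 10), cursors c1@3 c2@6 c3@6, authorship ..........
After op 4 (delete): buffer="olltmcn" (len 7), cursors c1@2 c2@3 c3@3, authorship .......
After op 5 (delete): buffer="tmcn" (len 4), cursors c1@0 c2@0 c3@0, authorship ....
After op 6 (insert('u')): buffer="uuutmcn" (len 7), cursors c1@3 c2@3 c3@3, authorship 123....
After op 7 (insert('g')): buffer="uuugggtmcn" (len 10), cursors c1@6 c2@6 c3@6, authorship 123123....
After op 8 (move_right): buffer="uuugggtmcn" (len 10), cursors c1@7 c2@7 c3@7, authorship 123123....
Authorship (.=original, N=cursor N): 1 2 3 1 2 3 . . . .
Index 8: author = original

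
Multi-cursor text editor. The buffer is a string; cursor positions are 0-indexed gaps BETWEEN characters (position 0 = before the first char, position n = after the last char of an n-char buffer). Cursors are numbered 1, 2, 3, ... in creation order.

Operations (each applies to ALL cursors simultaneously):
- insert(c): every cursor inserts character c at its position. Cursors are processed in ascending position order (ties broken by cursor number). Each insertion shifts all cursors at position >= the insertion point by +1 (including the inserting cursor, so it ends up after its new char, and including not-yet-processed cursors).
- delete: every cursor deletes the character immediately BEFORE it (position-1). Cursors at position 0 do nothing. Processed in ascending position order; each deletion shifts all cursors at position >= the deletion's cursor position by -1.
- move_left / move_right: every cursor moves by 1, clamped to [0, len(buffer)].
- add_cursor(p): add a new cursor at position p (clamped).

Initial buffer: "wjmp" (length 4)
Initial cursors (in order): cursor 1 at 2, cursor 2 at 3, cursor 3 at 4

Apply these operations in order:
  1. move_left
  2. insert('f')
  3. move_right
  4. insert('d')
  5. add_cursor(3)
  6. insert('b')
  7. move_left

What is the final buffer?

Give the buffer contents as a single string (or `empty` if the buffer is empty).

After op 1 (move_left): buffer="wjmp" (len 4), cursors c1@1 c2@2 c3@3, authorship ....
After op 2 (insert('f')): buffer="wfjfmfp" (len 7), cursors c1@2 c2@4 c3@6, authorship .1.2.3.
After op 3 (move_right): buffer="wfjfmfp" (len 7), cursors c1@3 c2@5 c3@7, authorship .1.2.3.
After op 4 (insert('d')): buffer="wfjdfmdfpd" (len 10), cursors c1@4 c2@7 c3@10, authorship .1.12.23.3
After op 5 (add_cursor(3)): buffer="wfjdfmdfpd" (len 10), cursors c4@3 c1@4 c2@7 c3@10, authorship .1.12.23.3
After op 6 (insert('b')): buffer="wfjbdbfmdbfpdb" (len 14), cursors c4@4 c1@6 c2@10 c3@14, authorship .1.4112.223.33
After op 7 (move_left): buffer="wfjbdbfmdbfpdb" (len 14), cursors c4@3 c1@5 c2@9 c3@13, authorship .1.4112.223.33

Answer: wfjbdbfmdbfpdb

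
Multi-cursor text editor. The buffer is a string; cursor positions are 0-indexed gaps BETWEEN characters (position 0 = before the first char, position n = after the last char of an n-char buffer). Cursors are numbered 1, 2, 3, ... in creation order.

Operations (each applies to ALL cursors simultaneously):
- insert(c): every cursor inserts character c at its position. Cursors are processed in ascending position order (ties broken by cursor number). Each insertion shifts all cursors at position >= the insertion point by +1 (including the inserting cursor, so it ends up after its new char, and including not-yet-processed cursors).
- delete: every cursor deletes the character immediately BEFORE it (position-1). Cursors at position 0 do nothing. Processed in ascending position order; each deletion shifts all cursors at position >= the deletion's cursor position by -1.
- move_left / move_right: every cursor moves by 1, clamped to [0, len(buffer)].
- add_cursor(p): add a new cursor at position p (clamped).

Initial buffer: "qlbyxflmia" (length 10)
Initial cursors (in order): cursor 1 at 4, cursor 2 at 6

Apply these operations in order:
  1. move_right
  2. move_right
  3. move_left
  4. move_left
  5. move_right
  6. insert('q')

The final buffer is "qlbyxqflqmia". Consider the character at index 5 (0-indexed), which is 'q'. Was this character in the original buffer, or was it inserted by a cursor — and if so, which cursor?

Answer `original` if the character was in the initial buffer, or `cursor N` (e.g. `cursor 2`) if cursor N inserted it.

Answer: cursor 1

Derivation:
After op 1 (move_right): buffer="qlbyxflmia" (len 10), cursors c1@5 c2@7, authorship ..........
After op 2 (move_right): buffer="qlbyxflmia" (len 10), cursors c1@6 c2@8, authorship ..........
After op 3 (move_left): buffer="qlbyxflmia" (len 10), cursors c1@5 c2@7, authorship ..........
After op 4 (move_left): buffer="qlbyxflmia" (len 10), cursors c1@4 c2@6, authorship ..........
After op 5 (move_right): buffer="qlbyxflmia" (len 10), cursors c1@5 c2@7, authorship ..........
After op 6 (insert('q')): buffer="qlbyxqflqmia" (len 12), cursors c1@6 c2@9, authorship .....1..2...
Authorship (.=original, N=cursor N): . . . . . 1 . . 2 . . .
Index 5: author = 1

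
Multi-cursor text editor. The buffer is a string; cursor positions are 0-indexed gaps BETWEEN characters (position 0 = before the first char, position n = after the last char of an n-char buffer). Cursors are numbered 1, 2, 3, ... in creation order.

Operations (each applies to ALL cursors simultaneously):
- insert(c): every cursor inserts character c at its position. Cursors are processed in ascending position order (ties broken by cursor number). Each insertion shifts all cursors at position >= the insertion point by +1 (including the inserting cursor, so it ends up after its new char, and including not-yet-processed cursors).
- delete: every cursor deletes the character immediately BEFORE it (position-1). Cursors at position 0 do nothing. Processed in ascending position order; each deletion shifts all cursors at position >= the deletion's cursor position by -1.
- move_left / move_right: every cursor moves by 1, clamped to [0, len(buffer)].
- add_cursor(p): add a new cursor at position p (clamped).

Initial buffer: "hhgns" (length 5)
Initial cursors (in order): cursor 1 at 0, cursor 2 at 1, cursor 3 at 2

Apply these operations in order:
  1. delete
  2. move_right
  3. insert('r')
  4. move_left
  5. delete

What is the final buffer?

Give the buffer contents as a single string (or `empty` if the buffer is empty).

After op 1 (delete): buffer="gns" (len 3), cursors c1@0 c2@0 c3@0, authorship ...
After op 2 (move_right): buffer="gns" (len 3), cursors c1@1 c2@1 c3@1, authorship ...
After op 3 (insert('r')): buffer="grrrns" (len 6), cursors c1@4 c2@4 c3@4, authorship .123..
After op 4 (move_left): buffer="grrrns" (len 6), cursors c1@3 c2@3 c3@3, authorship .123..
After op 5 (delete): buffer="rns" (len 3), cursors c1@0 c2@0 c3@0, authorship 3..

Answer: rns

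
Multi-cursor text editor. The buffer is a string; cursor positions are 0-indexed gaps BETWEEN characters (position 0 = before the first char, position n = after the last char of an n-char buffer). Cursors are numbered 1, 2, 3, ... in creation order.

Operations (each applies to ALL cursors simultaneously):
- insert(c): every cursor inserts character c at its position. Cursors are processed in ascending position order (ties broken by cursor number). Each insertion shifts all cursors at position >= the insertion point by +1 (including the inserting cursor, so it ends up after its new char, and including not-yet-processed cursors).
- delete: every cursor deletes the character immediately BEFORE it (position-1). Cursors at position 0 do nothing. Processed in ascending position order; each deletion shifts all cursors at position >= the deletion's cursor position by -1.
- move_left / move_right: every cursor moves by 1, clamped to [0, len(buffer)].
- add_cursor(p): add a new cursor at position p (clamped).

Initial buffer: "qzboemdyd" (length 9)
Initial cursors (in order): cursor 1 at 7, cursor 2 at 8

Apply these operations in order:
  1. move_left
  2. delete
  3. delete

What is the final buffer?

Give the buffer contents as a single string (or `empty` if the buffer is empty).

After op 1 (move_left): buffer="qzboemdyd" (len 9), cursors c1@6 c2@7, authorship .........
After op 2 (delete): buffer="qzboeyd" (len 7), cursors c1@5 c2@5, authorship .......
After op 3 (delete): buffer="qzbyd" (len 5), cursors c1@3 c2@3, authorship .....

Answer: qzbyd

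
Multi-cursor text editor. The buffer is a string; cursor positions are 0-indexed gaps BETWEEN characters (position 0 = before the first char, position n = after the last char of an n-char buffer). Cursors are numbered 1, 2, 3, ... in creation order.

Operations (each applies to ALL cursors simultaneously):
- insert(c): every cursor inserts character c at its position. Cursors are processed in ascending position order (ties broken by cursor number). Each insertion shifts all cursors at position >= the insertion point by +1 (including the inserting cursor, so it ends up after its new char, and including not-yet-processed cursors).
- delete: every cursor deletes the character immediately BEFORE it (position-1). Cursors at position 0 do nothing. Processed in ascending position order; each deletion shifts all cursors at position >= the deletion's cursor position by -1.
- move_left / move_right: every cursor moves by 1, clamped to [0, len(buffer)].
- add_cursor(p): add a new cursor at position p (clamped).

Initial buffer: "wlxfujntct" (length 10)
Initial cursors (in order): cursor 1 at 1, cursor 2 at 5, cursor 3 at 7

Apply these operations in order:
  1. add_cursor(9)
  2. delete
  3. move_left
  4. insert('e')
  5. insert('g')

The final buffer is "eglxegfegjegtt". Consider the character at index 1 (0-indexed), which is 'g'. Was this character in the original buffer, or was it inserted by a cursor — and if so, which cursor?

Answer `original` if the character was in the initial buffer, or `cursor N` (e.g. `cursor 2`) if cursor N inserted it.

Answer: cursor 1

Derivation:
After op 1 (add_cursor(9)): buffer="wlxfujntct" (len 10), cursors c1@1 c2@5 c3@7 c4@9, authorship ..........
After op 2 (delete): buffer="lxfjtt" (len 6), cursors c1@0 c2@3 c3@4 c4@5, authorship ......
After op 3 (move_left): buffer="lxfjtt" (len 6), cursors c1@0 c2@2 c3@3 c4@4, authorship ......
After op 4 (insert('e')): buffer="elxefejett" (len 10), cursors c1@1 c2@4 c3@6 c4@8, authorship 1..2.3.4..
After op 5 (insert('g')): buffer="eglxegfegjegtt" (len 14), cursors c1@2 c2@6 c3@9 c4@12, authorship 11..22.33.44..
Authorship (.=original, N=cursor N): 1 1 . . 2 2 . 3 3 . 4 4 . .
Index 1: author = 1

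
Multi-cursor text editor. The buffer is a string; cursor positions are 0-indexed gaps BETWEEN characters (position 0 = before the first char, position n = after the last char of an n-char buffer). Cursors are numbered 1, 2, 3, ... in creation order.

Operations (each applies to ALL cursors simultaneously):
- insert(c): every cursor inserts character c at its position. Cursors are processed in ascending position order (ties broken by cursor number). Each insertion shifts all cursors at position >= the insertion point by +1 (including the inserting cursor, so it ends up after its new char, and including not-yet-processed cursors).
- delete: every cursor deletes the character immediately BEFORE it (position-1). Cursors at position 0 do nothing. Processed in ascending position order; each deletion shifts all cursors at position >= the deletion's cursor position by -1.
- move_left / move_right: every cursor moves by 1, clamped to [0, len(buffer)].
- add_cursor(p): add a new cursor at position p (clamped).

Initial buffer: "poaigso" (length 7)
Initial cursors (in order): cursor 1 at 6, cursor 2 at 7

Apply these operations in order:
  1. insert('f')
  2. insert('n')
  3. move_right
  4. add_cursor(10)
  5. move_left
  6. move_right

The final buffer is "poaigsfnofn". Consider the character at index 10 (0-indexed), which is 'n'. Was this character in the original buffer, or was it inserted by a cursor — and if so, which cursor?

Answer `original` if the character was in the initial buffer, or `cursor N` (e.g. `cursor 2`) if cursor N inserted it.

After op 1 (insert('f')): buffer="poaigsfof" (len 9), cursors c1@7 c2@9, authorship ......1.2
After op 2 (insert('n')): buffer="poaigsfnofn" (len 11), cursors c1@8 c2@11, authorship ......11.22
After op 3 (move_right): buffer="poaigsfnofn" (len 11), cursors c1@9 c2@11, authorship ......11.22
After op 4 (add_cursor(10)): buffer="poaigsfnofn" (len 11), cursors c1@9 c3@10 c2@11, authorship ......11.22
After op 5 (move_left): buffer="poaigsfnofn" (len 11), cursors c1@8 c3@9 c2@10, authorship ......11.22
After op 6 (move_right): buffer="poaigsfnofn" (len 11), cursors c1@9 c3@10 c2@11, authorship ......11.22
Authorship (.=original, N=cursor N): . . . . . . 1 1 . 2 2
Index 10: author = 2

Answer: cursor 2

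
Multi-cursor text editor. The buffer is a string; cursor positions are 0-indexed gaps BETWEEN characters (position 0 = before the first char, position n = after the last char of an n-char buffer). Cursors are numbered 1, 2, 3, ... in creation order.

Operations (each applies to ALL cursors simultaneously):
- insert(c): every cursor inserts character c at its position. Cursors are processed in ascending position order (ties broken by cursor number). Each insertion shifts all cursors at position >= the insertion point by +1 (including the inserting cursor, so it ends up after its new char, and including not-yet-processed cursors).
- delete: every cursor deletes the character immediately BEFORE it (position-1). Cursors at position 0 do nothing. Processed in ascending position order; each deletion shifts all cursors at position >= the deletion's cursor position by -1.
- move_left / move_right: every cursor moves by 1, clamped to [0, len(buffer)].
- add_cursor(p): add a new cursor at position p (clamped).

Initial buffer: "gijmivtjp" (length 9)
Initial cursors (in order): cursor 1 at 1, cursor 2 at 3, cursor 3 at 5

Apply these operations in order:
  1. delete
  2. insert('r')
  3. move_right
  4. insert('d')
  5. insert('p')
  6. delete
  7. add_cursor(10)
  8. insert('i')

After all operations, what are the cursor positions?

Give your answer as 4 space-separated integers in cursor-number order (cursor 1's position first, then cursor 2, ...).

After op 1 (delete): buffer="imvtjp" (len 6), cursors c1@0 c2@1 c3@2, authorship ......
After op 2 (insert('r')): buffer="rirmrvtjp" (len 9), cursors c1@1 c2@3 c3@5, authorship 1.2.3....
After op 3 (move_right): buffer="rirmrvtjp" (len 9), cursors c1@2 c2@4 c3@6, authorship 1.2.3....
After op 4 (insert('d')): buffer="ridrmdrvdtjp" (len 12), cursors c1@3 c2@6 c3@9, authorship 1.12.23.3...
After op 5 (insert('p')): buffer="ridprmdprvdptjp" (len 15), cursors c1@4 c2@8 c3@12, authorship 1.112.223.33...
After op 6 (delete): buffer="ridrmdrvdtjp" (len 12), cursors c1@3 c2@6 c3@9, authorship 1.12.23.3...
After op 7 (add_cursor(10)): buffer="ridrmdrvdtjp" (len 12), cursors c1@3 c2@6 c3@9 c4@10, authorship 1.12.23.3...
After op 8 (insert('i')): buffer="ridirmdirvditijp" (len 16), cursors c1@4 c2@8 c3@12 c4@14, authorship 1.112.223.33.4..

Answer: 4 8 12 14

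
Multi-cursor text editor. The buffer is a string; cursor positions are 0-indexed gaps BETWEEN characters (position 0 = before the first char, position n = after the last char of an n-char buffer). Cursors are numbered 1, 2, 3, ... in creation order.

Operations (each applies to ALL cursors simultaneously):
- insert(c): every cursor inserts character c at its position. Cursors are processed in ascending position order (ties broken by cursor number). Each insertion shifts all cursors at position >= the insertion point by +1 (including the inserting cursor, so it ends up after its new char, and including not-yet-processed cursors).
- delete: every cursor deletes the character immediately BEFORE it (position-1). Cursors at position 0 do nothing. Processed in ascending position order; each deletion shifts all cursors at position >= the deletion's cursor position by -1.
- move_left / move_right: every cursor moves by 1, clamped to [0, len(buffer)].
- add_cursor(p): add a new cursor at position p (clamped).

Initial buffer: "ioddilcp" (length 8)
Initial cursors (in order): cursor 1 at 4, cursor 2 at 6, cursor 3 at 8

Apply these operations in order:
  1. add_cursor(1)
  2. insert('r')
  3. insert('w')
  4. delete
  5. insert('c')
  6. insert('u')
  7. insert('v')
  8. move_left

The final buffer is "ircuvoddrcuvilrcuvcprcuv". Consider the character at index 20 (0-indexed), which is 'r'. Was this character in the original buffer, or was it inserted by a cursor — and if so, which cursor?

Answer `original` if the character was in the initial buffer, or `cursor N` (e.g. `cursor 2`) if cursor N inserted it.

After op 1 (add_cursor(1)): buffer="ioddilcp" (len 8), cursors c4@1 c1@4 c2@6 c3@8, authorship ........
After op 2 (insert('r')): buffer="iroddrilrcpr" (len 12), cursors c4@2 c1@6 c2@9 c3@12, authorship .4...1..2..3
After op 3 (insert('w')): buffer="irwoddrwilrwcprw" (len 16), cursors c4@3 c1@8 c2@12 c3@16, authorship .44...11..22..33
After op 4 (delete): buffer="iroddrilrcpr" (len 12), cursors c4@2 c1@6 c2@9 c3@12, authorship .4...1..2..3
After op 5 (insert('c')): buffer="ircoddrcilrccprc" (len 16), cursors c4@3 c1@8 c2@12 c3@16, authorship .44...11..22..33
After op 6 (insert('u')): buffer="ircuoddrcuilrcucprcu" (len 20), cursors c4@4 c1@10 c2@15 c3@20, authorship .444...111..222..333
After op 7 (insert('v')): buffer="ircuvoddrcuvilrcuvcprcuv" (len 24), cursors c4@5 c1@12 c2@18 c3@24, authorship .4444...1111..2222..3333
After op 8 (move_left): buffer="ircuvoddrcuvilrcuvcprcuv" (len 24), cursors c4@4 c1@11 c2@17 c3@23, authorship .4444...1111..2222..3333
Authorship (.=original, N=cursor N): . 4 4 4 4 . . . 1 1 1 1 . . 2 2 2 2 . . 3 3 3 3
Index 20: author = 3

Answer: cursor 3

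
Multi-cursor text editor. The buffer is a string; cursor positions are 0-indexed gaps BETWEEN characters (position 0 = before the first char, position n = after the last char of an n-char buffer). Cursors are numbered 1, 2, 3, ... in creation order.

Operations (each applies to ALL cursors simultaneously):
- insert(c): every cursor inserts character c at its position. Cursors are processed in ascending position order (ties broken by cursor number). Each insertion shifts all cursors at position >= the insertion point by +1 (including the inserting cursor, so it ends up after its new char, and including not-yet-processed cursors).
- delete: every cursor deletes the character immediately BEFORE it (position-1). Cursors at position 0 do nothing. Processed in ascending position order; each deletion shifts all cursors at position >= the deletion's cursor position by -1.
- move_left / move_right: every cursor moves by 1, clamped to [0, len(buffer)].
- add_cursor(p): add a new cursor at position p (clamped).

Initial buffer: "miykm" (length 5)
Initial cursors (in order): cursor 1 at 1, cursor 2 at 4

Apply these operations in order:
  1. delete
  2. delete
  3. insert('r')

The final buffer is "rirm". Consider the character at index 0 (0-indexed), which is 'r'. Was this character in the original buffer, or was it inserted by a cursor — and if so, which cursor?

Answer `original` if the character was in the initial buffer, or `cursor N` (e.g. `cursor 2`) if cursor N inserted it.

Answer: cursor 1

Derivation:
After op 1 (delete): buffer="iym" (len 3), cursors c1@0 c2@2, authorship ...
After op 2 (delete): buffer="im" (len 2), cursors c1@0 c2@1, authorship ..
After op 3 (insert('r')): buffer="rirm" (len 4), cursors c1@1 c2@3, authorship 1.2.
Authorship (.=original, N=cursor N): 1 . 2 .
Index 0: author = 1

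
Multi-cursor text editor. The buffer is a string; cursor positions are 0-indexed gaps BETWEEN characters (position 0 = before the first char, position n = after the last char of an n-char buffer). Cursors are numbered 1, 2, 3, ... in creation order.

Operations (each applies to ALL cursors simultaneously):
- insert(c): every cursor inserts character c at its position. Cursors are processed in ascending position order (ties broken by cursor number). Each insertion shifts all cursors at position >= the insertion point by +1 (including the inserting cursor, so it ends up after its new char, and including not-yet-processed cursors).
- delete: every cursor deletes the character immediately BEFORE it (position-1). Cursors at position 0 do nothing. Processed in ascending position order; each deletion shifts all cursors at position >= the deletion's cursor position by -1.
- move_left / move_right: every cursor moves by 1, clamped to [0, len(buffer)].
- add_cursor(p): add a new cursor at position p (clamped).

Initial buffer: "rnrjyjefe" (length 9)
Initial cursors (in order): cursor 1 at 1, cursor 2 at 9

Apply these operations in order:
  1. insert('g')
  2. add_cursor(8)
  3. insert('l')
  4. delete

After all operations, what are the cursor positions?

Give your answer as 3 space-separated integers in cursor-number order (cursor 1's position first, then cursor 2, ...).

Answer: 2 11 8

Derivation:
After op 1 (insert('g')): buffer="rgnrjyjefeg" (len 11), cursors c1@2 c2@11, authorship .1........2
After op 2 (add_cursor(8)): buffer="rgnrjyjefeg" (len 11), cursors c1@2 c3@8 c2@11, authorship .1........2
After op 3 (insert('l')): buffer="rglnrjyjelfegl" (len 14), cursors c1@3 c3@10 c2@14, authorship .11......3..22
After op 4 (delete): buffer="rgnrjyjefeg" (len 11), cursors c1@2 c3@8 c2@11, authorship .1........2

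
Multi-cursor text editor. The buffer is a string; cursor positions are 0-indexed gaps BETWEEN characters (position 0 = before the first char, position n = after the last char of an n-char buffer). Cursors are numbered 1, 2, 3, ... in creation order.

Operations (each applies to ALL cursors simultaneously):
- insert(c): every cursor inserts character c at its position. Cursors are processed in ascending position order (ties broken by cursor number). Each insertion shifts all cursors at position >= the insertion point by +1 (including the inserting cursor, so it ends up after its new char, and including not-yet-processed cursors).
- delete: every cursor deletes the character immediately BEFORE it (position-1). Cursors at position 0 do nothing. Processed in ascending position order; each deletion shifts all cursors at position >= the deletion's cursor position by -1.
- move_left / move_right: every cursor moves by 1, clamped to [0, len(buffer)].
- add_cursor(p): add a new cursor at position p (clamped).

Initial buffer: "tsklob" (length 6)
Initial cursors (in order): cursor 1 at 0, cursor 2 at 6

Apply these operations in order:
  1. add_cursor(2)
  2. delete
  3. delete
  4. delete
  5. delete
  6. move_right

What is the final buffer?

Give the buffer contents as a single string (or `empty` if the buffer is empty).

Answer: empty

Derivation:
After op 1 (add_cursor(2)): buffer="tsklob" (len 6), cursors c1@0 c3@2 c2@6, authorship ......
After op 2 (delete): buffer="tklo" (len 4), cursors c1@0 c3@1 c2@4, authorship ....
After op 3 (delete): buffer="kl" (len 2), cursors c1@0 c3@0 c2@2, authorship ..
After op 4 (delete): buffer="k" (len 1), cursors c1@0 c3@0 c2@1, authorship .
After op 5 (delete): buffer="" (len 0), cursors c1@0 c2@0 c3@0, authorship 
After op 6 (move_right): buffer="" (len 0), cursors c1@0 c2@0 c3@0, authorship 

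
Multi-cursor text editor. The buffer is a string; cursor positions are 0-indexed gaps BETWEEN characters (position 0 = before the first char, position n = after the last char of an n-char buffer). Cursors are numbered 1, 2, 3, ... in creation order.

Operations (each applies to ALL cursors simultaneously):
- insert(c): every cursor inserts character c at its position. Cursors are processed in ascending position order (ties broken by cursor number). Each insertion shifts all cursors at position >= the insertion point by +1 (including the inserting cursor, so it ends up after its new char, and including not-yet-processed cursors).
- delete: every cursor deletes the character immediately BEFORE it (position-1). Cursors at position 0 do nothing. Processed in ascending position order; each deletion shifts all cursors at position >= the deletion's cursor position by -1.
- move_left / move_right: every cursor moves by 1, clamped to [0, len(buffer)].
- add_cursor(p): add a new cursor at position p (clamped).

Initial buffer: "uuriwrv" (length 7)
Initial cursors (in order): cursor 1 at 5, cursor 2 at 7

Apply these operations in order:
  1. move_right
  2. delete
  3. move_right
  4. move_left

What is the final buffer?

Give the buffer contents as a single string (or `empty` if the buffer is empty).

After op 1 (move_right): buffer="uuriwrv" (len 7), cursors c1@6 c2@7, authorship .......
After op 2 (delete): buffer="uuriw" (len 5), cursors c1@5 c2@5, authorship .....
After op 3 (move_right): buffer="uuriw" (len 5), cursors c1@5 c2@5, authorship .....
After op 4 (move_left): buffer="uuriw" (len 5), cursors c1@4 c2@4, authorship .....

Answer: uuriw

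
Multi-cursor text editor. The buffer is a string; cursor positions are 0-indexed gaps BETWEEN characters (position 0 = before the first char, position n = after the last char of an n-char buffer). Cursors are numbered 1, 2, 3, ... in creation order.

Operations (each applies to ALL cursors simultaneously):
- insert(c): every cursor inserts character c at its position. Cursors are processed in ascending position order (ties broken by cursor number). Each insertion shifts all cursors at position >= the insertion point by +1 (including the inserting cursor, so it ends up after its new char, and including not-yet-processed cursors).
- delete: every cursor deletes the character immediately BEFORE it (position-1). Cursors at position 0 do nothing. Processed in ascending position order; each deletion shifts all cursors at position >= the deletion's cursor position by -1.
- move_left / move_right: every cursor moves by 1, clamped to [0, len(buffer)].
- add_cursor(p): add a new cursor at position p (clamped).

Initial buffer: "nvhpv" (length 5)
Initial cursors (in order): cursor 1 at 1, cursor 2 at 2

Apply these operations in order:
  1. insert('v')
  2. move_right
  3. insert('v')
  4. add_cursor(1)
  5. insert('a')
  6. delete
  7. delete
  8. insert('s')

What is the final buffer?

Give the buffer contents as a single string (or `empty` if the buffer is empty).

After op 1 (insert('v')): buffer="nvvvhpv" (len 7), cursors c1@2 c2@4, authorship .1.2...
After op 2 (move_right): buffer="nvvvhpv" (len 7), cursors c1@3 c2@5, authorship .1.2...
After op 3 (insert('v')): buffer="nvvvvhvpv" (len 9), cursors c1@4 c2@7, authorship .1.12.2..
After op 4 (add_cursor(1)): buffer="nvvvvhvpv" (len 9), cursors c3@1 c1@4 c2@7, authorship .1.12.2..
After op 5 (insert('a')): buffer="navvvavhvapv" (len 12), cursors c3@2 c1@6 c2@10, authorship .31.112.22..
After op 6 (delete): buffer="nvvvvhvpv" (len 9), cursors c3@1 c1@4 c2@7, authorship .1.12.2..
After op 7 (delete): buffer="vvvhpv" (len 6), cursors c3@0 c1@2 c2@4, authorship 1.2...
After op 8 (insert('s')): buffer="svvsvhspv" (len 9), cursors c3@1 c1@4 c2@7, authorship 31.12.2..

Answer: svvsvhspv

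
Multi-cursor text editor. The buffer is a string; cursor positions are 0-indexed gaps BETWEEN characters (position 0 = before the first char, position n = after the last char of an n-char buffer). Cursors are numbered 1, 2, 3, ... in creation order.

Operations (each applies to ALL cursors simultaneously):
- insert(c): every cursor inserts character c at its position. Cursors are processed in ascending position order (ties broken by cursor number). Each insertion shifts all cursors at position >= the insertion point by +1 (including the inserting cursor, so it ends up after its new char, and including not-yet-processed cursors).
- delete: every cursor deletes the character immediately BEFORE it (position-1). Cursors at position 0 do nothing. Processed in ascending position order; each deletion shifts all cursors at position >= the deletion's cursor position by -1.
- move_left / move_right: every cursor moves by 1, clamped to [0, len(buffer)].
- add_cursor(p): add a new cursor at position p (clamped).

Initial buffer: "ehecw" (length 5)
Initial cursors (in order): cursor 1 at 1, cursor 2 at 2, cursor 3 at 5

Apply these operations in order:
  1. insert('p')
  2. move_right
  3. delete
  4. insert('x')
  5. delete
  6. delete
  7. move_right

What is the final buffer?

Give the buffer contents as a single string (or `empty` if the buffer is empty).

Answer: ec

Derivation:
After op 1 (insert('p')): buffer="ephpecwp" (len 8), cursors c1@2 c2@4 c3@8, authorship .1.2...3
After op 2 (move_right): buffer="ephpecwp" (len 8), cursors c1@3 c2@5 c3@8, authorship .1.2...3
After op 3 (delete): buffer="eppcw" (len 5), cursors c1@2 c2@3 c3@5, authorship .12..
After op 4 (insert('x')): buffer="epxpxcwx" (len 8), cursors c1@3 c2@5 c3@8, authorship .1122..3
After op 5 (delete): buffer="eppcw" (len 5), cursors c1@2 c2@3 c3@5, authorship .12..
After op 6 (delete): buffer="ec" (len 2), cursors c1@1 c2@1 c3@2, authorship ..
After op 7 (move_right): buffer="ec" (len 2), cursors c1@2 c2@2 c3@2, authorship ..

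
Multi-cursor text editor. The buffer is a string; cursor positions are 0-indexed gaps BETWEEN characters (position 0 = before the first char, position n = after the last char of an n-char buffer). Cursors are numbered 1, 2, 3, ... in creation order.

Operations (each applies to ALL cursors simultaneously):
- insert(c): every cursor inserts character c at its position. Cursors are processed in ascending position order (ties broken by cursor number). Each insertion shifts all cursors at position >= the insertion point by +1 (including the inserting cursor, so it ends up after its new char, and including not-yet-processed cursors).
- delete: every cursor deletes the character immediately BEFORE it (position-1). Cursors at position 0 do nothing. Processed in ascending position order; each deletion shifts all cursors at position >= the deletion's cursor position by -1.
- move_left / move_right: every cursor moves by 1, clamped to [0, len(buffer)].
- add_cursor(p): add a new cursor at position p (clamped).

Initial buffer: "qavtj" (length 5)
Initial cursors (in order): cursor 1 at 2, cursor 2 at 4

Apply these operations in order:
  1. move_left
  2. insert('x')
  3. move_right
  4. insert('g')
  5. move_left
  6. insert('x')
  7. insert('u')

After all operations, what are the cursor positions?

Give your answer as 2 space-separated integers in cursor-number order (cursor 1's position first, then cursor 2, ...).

Answer: 5 11

Derivation:
After op 1 (move_left): buffer="qavtj" (len 5), cursors c1@1 c2@3, authorship .....
After op 2 (insert('x')): buffer="qxavxtj" (len 7), cursors c1@2 c2@5, authorship .1..2..
After op 3 (move_right): buffer="qxavxtj" (len 7), cursors c1@3 c2@6, authorship .1..2..
After op 4 (insert('g')): buffer="qxagvxtgj" (len 9), cursors c1@4 c2@8, authorship .1.1.2.2.
After op 5 (move_left): buffer="qxagvxtgj" (len 9), cursors c1@3 c2@7, authorship .1.1.2.2.
After op 6 (insert('x')): buffer="qxaxgvxtxgj" (len 11), cursors c1@4 c2@9, authorship .1.11.2.22.
After op 7 (insert('u')): buffer="qxaxugvxtxugj" (len 13), cursors c1@5 c2@11, authorship .1.111.2.222.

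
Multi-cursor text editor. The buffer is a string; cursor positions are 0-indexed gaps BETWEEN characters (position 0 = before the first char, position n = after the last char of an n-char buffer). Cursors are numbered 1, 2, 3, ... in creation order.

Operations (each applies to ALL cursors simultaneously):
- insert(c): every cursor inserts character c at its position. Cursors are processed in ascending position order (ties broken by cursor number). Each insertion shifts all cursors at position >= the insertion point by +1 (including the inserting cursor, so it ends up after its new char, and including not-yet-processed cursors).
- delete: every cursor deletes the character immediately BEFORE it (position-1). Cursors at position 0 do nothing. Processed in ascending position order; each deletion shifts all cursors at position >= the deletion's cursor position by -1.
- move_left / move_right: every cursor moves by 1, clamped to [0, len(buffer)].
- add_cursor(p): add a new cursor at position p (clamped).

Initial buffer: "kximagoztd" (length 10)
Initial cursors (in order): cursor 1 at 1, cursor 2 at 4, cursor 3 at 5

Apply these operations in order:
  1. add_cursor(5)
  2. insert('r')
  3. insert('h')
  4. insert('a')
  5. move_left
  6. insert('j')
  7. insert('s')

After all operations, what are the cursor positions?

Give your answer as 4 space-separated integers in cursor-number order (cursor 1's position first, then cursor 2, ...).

After op 1 (add_cursor(5)): buffer="kximagoztd" (len 10), cursors c1@1 c2@4 c3@5 c4@5, authorship ..........
After op 2 (insert('r')): buffer="krximrarrgoztd" (len 14), cursors c1@2 c2@6 c3@9 c4@9, authorship .1...2.34.....
After op 3 (insert('h')): buffer="krhximrharrhhgoztd" (len 18), cursors c1@3 c2@8 c3@13 c4@13, authorship .11...22.3434.....
After op 4 (insert('a')): buffer="krhaximrhaarrhhaagoztd" (len 22), cursors c1@4 c2@10 c3@17 c4@17, authorship .111...222.343434.....
After op 5 (move_left): buffer="krhaximrhaarrhhaagoztd" (len 22), cursors c1@3 c2@9 c3@16 c4@16, authorship .111...222.343434.....
After op 6 (insert('j')): buffer="krhjaximrhjaarrhhajjagoztd" (len 26), cursors c1@4 c2@11 c3@20 c4@20, authorship .1111...2222.34343344.....
After op 7 (insert('s')): buffer="krhjsaximrhjsaarrhhajjssagoztd" (len 30), cursors c1@5 c2@13 c3@24 c4@24, authorship .11111...22222.3434334344.....

Answer: 5 13 24 24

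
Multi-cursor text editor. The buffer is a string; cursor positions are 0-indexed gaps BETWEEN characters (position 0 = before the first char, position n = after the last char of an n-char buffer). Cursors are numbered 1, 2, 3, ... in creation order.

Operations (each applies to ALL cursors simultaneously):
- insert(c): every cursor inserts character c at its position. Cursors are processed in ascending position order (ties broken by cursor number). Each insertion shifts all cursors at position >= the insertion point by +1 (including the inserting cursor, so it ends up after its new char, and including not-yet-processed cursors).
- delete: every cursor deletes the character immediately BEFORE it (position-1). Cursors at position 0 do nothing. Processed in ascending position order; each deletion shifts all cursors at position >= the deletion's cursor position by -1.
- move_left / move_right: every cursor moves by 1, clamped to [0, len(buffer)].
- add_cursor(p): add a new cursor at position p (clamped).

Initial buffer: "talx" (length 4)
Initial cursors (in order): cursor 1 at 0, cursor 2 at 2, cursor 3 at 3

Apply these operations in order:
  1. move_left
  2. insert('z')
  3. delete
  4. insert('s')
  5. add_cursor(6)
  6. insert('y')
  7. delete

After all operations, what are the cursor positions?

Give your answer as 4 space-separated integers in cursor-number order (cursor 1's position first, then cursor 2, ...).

Answer: 1 3 5 6

Derivation:
After op 1 (move_left): buffer="talx" (len 4), cursors c1@0 c2@1 c3@2, authorship ....
After op 2 (insert('z')): buffer="ztzazlx" (len 7), cursors c1@1 c2@3 c3@5, authorship 1.2.3..
After op 3 (delete): buffer="talx" (len 4), cursors c1@0 c2@1 c3@2, authorship ....
After op 4 (insert('s')): buffer="stsaslx" (len 7), cursors c1@1 c2@3 c3@5, authorship 1.2.3..
After op 5 (add_cursor(6)): buffer="stsaslx" (len 7), cursors c1@1 c2@3 c3@5 c4@6, authorship 1.2.3..
After op 6 (insert('y')): buffer="sytsyasylyx" (len 11), cursors c1@2 c2@5 c3@8 c4@10, authorship 11.22.33.4.
After op 7 (delete): buffer="stsaslx" (len 7), cursors c1@1 c2@3 c3@5 c4@6, authorship 1.2.3..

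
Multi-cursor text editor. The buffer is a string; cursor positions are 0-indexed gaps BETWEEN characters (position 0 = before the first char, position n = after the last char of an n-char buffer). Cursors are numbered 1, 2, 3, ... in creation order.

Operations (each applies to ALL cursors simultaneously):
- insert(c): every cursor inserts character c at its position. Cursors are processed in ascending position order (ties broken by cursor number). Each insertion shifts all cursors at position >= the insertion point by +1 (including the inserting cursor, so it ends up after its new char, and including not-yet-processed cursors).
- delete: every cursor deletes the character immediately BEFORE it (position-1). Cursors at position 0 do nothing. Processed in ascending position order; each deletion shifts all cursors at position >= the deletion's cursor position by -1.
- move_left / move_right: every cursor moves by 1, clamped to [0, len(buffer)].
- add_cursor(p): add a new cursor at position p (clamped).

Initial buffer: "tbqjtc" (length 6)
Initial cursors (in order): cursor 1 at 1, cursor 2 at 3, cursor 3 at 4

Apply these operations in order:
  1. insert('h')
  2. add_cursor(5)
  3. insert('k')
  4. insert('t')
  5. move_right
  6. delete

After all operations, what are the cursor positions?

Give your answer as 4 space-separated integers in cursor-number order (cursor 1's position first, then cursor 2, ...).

After op 1 (insert('h')): buffer="thbqhjhtc" (len 9), cursors c1@2 c2@5 c3@7, authorship .1..2.3..
After op 2 (add_cursor(5)): buffer="thbqhjhtc" (len 9), cursors c1@2 c2@5 c4@5 c3@7, authorship .1..2.3..
After op 3 (insert('k')): buffer="thkbqhkkjhktc" (len 13), cursors c1@3 c2@8 c4@8 c3@11, authorship .11..224.33..
After op 4 (insert('t')): buffer="thktbqhkkttjhkttc" (len 17), cursors c1@4 c2@11 c4@11 c3@15, authorship .111..22424.333..
After op 5 (move_right): buffer="thktbqhkkttjhkttc" (len 17), cursors c1@5 c2@12 c4@12 c3@16, authorship .111..22424.333..
After op 6 (delete): buffer="thktqhkkthktc" (len 13), cursors c1@4 c2@9 c4@9 c3@12, authorship .111.2242333.

Answer: 4 9 12 9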